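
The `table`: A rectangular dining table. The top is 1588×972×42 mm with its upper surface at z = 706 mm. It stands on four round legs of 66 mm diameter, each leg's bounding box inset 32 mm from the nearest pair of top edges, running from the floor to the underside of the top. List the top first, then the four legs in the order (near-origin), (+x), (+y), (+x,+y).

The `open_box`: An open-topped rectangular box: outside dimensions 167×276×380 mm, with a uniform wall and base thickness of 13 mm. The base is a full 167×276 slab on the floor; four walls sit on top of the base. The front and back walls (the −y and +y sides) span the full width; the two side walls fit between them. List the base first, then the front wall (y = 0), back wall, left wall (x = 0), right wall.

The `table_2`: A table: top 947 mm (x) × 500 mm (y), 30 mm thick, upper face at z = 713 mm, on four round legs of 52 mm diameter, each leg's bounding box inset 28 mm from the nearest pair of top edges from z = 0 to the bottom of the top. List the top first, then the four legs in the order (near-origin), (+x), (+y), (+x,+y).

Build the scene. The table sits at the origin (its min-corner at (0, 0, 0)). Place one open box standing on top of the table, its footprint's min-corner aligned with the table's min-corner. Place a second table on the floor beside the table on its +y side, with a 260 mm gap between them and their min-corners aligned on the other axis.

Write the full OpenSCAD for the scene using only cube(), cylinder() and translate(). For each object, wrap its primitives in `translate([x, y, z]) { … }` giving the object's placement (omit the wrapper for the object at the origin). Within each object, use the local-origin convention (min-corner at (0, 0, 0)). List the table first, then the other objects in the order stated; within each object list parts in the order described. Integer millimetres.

translate([0, 0, 664]) cube([1588, 972, 42]);
translate([65, 65, 0]) cylinder(h = 664, r = 33);
translate([1523, 65, 0]) cylinder(h = 664, r = 33);
translate([65, 907, 0]) cylinder(h = 664, r = 33);
translate([1523, 907, 0]) cylinder(h = 664, r = 33);
translate([0, 0, 706]) {
  cube([167, 276, 13]);
  translate([0, 0, 13]) cube([167, 13, 367]);
  translate([0, 263, 13]) cube([167, 13, 367]);
  translate([0, 13, 13]) cube([13, 250, 367]);
  translate([154, 13, 13]) cube([13, 250, 367]);
}
translate([0, 1232, 0]) {
  translate([0, 0, 683]) cube([947, 500, 30]);
  translate([54, 54, 0]) cylinder(h = 683, r = 26);
  translate([893, 54, 0]) cylinder(h = 683, r = 26);
  translate([54, 446, 0]) cylinder(h = 683, r = 26);
  translate([893, 446, 0]) cylinder(h = 683, r = 26);
}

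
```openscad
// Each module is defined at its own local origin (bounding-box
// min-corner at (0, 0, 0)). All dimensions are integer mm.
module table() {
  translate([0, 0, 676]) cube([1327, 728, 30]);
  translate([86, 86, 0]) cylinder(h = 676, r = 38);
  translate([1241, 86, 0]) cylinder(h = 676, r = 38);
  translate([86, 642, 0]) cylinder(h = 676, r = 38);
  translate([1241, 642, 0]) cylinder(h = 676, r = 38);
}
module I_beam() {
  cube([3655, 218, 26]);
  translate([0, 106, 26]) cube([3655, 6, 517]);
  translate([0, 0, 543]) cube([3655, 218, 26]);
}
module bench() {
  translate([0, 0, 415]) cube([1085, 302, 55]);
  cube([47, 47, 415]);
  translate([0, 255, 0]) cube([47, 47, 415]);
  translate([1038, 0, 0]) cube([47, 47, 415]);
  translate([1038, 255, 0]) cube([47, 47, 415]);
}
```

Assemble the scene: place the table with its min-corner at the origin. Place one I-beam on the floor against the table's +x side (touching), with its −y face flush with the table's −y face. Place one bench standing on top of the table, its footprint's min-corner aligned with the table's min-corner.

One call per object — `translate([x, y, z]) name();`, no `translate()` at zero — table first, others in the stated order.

table();
translate([1327, 0, 0]) I_beam();
translate([0, 0, 706]) bench();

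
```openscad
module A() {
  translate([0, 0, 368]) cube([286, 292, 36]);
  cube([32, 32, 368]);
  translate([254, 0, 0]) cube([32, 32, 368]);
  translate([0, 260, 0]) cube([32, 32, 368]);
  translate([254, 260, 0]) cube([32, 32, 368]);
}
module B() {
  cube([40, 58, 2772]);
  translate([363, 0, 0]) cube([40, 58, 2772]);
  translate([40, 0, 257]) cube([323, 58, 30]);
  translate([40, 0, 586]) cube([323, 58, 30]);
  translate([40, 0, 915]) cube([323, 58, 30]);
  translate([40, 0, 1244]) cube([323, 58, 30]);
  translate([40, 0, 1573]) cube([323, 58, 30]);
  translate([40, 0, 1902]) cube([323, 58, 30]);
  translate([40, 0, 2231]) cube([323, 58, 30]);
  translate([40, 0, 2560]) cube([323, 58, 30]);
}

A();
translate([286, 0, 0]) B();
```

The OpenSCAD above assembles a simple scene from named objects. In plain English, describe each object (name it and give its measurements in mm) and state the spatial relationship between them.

A is a four-legged stool. The seat is 286×292 mm, 36 mm thick, top at z = 404 mm. It stands on four square legs, each 32×32 mm in cross-section, from z = 0 to the seat underside, each flush with a corner of the seat.

B is a wooden ladder with two side rails of 40×58 mm section and 2772 mm height, set 403 mm apart overall. Between them run 8 rectangular rungs (58 mm deep, 30 mm thick), front faces flush with the rails' −y face. The bottom of the first rung is 257 mm above the floor and each subsequent rung is 329 mm higher than the one below.

The ladder is against the stool's +x side, with their −y faces flush.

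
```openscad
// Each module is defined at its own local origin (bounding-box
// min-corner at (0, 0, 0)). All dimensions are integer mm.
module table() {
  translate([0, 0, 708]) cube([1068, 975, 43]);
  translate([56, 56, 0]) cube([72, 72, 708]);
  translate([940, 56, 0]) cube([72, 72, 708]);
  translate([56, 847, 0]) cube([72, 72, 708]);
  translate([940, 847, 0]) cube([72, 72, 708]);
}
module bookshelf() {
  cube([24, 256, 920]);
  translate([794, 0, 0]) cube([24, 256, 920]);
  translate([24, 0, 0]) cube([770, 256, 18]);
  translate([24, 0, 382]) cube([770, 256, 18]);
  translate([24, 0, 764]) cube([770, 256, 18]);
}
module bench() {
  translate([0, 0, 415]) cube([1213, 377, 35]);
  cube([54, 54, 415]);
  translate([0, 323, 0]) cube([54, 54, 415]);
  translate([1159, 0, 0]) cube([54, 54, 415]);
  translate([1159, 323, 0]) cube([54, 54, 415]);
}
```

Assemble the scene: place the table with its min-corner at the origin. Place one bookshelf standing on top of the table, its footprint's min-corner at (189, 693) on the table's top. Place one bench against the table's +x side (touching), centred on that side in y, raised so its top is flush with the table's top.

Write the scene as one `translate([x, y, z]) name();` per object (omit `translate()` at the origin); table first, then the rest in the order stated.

table();
translate([189, 693, 751]) bookshelf();
translate([1068, 299, 301]) bench();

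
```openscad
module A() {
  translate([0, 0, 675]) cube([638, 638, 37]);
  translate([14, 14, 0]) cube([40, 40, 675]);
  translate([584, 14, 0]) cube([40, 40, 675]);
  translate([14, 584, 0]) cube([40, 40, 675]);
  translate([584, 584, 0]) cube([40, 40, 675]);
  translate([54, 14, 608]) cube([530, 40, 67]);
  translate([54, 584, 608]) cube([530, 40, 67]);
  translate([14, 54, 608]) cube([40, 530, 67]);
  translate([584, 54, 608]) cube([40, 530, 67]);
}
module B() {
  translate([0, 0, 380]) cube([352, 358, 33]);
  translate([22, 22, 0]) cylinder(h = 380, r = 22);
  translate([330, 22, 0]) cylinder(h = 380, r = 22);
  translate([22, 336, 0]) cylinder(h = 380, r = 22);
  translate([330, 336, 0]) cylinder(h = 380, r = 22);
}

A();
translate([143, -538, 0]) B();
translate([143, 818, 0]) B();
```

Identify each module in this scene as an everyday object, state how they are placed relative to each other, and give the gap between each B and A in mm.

Each stool's nearest face is 180 mm from the table's bounding box.

A is a table. B is a stool. Two stools sit around the table at the −y, +y sides. The gap between each stool and the table is 180 mm.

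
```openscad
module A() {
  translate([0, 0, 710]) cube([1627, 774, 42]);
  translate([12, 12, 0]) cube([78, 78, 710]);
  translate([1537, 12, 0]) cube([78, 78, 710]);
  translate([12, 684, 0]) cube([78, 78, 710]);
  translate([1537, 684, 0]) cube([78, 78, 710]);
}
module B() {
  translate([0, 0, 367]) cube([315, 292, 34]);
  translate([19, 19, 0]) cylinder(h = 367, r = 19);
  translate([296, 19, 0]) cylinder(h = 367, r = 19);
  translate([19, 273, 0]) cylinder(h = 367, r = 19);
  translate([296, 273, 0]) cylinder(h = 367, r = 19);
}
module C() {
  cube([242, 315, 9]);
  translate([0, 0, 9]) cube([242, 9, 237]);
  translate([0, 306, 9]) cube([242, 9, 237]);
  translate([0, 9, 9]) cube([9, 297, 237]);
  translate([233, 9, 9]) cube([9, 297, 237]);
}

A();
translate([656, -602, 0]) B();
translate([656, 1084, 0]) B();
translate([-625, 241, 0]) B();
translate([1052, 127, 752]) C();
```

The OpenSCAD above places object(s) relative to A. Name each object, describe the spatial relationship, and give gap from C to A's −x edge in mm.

The open box's min-x is at 1052; the table's min-x is 0; gap = 1052 mm.

A is a table. B is a stool. C is an open box. Three stools sit around the table at the −y, +y, −x sides. The open box is on top of the table. The gap from the open box to the table's −x edge is 1052 mm.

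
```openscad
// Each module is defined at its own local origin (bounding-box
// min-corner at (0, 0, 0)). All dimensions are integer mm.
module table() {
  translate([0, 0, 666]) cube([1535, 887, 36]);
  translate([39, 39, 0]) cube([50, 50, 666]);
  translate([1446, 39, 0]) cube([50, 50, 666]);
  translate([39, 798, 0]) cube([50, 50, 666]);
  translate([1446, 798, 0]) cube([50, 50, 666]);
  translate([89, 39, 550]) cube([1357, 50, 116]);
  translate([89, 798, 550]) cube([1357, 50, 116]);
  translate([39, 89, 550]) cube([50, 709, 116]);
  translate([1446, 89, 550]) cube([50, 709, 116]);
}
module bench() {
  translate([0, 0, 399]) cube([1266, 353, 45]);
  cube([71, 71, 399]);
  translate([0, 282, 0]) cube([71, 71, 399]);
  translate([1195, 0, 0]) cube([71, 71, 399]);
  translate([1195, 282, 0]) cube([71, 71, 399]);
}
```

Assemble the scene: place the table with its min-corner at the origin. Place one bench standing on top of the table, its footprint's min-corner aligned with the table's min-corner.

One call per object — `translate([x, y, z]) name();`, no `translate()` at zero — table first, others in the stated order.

table();
translate([0, 0, 702]) bench();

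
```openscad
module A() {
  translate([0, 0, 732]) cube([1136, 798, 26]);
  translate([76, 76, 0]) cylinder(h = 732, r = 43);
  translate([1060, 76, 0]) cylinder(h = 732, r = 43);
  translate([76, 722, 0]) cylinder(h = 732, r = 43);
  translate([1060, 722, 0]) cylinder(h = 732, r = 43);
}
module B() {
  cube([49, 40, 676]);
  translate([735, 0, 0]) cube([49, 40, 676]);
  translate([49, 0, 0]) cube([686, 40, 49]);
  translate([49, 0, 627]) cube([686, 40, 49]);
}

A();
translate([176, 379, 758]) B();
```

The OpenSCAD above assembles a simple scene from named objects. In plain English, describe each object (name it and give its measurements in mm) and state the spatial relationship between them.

A is a rectangular dining table. The top is 1136×798×26 mm with its upper surface at z = 758 mm. It stands on four round legs of 86 mm diameter, each leg's bounding box inset 33 mm from the nearest pair of top edges, running from the floor to the underside of the top.

B is a rectangular picture frame lying in the x–z plane (depth along y). The opening is 686 mm wide (x) by 578 mm tall (z), surrounded by a border 49 mm wide on all four sides. The frame is 40 mm deep and is made of two full-height vertical stiles with two horizontal rails fitted between them.

The picture frame is on top of the table, centred.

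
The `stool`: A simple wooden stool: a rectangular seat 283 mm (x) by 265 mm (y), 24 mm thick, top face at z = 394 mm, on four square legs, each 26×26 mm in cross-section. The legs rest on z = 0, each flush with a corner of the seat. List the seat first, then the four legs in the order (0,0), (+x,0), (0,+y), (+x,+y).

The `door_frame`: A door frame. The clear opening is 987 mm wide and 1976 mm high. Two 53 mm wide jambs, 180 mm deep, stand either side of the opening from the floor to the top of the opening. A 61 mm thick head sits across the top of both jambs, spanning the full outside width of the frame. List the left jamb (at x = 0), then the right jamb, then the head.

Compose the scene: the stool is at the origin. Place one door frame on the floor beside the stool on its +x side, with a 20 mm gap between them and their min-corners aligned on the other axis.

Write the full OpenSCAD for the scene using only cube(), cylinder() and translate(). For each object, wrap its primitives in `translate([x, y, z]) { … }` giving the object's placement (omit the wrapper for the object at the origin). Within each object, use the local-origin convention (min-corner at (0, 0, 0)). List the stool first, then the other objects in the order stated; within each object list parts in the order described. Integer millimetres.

translate([0, 0, 370]) cube([283, 265, 24]);
cube([26, 26, 370]);
translate([257, 0, 0]) cube([26, 26, 370]);
translate([0, 239, 0]) cube([26, 26, 370]);
translate([257, 239, 0]) cube([26, 26, 370]);
translate([303, 0, 0]) {
  cube([53, 180, 1976]);
  translate([1040, 0, 0]) cube([53, 180, 1976]);
  translate([0, 0, 1976]) cube([1093, 180, 61]);
}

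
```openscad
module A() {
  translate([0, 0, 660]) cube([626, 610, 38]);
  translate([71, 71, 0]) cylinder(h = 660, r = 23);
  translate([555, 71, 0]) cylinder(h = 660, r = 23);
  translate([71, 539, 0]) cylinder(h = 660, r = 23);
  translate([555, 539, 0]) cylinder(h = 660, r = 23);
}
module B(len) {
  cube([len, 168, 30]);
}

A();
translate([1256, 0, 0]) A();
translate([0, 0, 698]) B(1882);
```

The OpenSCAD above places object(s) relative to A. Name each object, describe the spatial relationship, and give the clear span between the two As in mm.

Second table starts at x = 1256; first ends at x = 626; clear span = 1256 − 626 = 630 mm.

A is a table. B is a beam. A beam spans the tops of two tables. The clear span between the two tables is 630 mm.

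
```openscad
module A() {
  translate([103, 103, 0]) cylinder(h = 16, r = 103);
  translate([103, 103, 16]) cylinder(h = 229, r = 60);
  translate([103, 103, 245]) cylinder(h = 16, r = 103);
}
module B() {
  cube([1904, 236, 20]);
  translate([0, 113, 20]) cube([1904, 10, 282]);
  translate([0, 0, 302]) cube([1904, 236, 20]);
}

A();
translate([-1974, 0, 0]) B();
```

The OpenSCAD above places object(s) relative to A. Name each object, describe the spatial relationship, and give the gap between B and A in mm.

The I-beam's nearest face is 70 mm from the spool's −x face.

A is a spool. B is an I-beam. The I-beam is on the floor beside the spool on its −x side. The gap between the I-beam and the spool is 70 mm.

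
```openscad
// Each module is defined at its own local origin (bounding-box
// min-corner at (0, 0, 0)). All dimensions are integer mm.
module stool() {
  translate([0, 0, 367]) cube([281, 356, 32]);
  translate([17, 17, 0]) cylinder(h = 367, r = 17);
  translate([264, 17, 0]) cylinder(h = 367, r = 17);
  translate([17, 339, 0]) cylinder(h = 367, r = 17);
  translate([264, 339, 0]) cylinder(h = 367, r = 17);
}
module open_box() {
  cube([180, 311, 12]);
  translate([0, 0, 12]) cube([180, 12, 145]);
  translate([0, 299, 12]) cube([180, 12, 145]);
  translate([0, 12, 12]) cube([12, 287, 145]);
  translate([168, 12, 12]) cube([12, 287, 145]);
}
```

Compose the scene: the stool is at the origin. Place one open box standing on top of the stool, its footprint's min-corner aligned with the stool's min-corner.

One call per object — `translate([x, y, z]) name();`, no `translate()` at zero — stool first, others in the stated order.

stool();
translate([0, 0, 399]) open_box();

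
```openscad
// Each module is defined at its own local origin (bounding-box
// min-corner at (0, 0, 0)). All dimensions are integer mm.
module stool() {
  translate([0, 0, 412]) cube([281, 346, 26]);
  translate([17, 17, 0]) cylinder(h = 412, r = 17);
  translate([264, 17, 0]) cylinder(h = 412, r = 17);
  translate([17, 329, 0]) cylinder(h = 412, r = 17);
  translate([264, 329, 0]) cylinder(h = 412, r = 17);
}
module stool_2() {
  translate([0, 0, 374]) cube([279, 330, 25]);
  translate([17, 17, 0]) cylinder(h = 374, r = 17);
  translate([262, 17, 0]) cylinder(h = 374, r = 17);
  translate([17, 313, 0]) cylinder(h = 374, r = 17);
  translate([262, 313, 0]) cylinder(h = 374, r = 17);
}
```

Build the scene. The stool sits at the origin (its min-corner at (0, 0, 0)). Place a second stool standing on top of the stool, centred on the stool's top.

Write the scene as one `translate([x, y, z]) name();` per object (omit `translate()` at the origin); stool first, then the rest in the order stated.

stool();
translate([1, 8, 438]) stool_2();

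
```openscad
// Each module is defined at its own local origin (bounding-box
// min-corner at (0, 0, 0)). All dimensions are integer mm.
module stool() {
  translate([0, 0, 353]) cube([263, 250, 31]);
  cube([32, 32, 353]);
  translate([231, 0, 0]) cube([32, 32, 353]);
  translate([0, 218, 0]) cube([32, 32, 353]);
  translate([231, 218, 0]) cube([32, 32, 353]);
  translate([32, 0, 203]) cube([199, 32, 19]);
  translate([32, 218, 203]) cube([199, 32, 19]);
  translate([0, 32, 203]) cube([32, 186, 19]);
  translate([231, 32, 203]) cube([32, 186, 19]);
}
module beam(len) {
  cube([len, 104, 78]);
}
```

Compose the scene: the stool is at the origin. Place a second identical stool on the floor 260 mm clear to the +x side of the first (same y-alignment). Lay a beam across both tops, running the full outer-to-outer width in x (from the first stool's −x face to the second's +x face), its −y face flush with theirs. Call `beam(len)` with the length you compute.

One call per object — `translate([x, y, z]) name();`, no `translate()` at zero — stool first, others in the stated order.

stool();
translate([523, 0, 0]) stool();
translate([0, 0, 384]) beam(786);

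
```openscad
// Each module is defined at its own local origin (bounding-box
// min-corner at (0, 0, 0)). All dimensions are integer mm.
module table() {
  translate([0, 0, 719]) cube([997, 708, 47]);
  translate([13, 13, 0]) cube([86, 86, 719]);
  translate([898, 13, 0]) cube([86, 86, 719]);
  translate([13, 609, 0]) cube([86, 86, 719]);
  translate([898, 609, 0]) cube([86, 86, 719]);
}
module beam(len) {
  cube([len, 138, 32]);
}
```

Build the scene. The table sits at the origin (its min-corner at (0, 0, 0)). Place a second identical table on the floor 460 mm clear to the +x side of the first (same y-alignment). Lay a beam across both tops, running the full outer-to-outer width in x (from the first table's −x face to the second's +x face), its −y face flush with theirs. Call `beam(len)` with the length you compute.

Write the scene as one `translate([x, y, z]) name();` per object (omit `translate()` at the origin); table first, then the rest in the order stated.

table();
translate([1457, 0, 0]) table();
translate([0, 0, 766]) beam(2454);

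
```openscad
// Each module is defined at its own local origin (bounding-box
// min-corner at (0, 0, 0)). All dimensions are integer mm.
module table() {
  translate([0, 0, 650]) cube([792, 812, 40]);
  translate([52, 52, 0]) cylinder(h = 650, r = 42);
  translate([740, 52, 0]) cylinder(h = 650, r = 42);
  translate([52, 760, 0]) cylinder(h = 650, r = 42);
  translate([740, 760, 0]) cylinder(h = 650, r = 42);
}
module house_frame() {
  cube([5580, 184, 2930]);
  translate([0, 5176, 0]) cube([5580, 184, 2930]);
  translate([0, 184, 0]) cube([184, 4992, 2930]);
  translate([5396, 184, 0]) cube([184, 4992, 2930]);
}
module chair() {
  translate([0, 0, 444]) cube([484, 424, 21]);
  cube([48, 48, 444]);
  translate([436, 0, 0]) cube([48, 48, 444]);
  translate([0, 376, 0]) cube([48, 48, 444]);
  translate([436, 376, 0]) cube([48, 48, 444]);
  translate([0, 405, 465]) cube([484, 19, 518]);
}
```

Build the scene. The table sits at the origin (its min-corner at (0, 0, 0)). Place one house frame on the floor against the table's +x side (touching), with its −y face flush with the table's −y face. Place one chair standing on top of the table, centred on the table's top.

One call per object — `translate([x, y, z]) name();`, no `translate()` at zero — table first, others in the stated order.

table();
translate([792, 0, 0]) house_frame();
translate([154, 194, 690]) chair();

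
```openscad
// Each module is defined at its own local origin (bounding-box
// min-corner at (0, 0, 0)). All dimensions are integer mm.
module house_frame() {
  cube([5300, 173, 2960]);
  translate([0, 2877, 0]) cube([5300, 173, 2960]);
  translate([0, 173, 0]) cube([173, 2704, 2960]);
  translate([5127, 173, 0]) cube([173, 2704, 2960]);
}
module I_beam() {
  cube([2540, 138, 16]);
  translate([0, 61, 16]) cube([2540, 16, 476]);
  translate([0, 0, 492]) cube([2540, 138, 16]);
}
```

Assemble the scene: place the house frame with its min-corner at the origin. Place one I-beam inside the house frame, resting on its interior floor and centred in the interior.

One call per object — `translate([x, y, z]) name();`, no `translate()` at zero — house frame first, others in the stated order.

house_frame();
translate([1380, 1456, 0]) I_beam();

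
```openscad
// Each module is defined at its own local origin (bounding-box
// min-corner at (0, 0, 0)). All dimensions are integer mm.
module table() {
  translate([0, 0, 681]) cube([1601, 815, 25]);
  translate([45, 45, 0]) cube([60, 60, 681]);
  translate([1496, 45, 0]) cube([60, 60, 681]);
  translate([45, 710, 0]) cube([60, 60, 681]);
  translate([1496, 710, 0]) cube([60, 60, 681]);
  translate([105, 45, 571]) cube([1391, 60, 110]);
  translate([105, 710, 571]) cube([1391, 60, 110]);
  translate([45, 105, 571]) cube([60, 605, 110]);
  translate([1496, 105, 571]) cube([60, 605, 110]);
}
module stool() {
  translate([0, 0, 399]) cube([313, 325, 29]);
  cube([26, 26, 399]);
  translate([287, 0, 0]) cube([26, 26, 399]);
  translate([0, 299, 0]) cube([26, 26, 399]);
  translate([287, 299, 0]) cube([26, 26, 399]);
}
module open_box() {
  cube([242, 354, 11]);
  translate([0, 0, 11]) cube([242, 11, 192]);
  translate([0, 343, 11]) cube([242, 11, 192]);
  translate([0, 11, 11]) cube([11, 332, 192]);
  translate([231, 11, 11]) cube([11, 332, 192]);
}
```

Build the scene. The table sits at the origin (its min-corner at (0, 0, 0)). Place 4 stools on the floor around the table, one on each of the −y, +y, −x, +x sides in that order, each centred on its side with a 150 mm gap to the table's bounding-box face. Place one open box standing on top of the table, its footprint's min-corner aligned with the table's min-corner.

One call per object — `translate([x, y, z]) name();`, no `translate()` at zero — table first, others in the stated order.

table();
translate([644, -475, 0]) stool();
translate([644, 965, 0]) stool();
translate([-463, 245, 0]) stool();
translate([1751, 245, 0]) stool();
translate([0, 0, 706]) open_box();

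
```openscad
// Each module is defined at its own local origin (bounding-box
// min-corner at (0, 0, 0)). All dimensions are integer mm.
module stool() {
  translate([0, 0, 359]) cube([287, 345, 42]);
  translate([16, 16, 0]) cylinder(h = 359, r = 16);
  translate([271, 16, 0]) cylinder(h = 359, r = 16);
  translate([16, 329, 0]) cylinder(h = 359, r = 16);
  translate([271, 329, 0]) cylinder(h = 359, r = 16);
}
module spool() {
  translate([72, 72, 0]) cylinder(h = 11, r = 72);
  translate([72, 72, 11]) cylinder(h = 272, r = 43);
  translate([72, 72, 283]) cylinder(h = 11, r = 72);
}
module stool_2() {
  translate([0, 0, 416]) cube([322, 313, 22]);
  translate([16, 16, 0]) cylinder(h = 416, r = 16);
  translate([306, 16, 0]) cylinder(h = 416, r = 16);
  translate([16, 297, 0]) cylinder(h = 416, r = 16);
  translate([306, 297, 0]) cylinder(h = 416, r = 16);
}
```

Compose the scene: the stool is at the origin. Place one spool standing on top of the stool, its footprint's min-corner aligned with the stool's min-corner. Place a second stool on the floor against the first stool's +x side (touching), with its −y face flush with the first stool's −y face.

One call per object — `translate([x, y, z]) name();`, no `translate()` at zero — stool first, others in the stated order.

stool();
translate([0, 0, 401]) spool();
translate([287, 0, 0]) stool_2();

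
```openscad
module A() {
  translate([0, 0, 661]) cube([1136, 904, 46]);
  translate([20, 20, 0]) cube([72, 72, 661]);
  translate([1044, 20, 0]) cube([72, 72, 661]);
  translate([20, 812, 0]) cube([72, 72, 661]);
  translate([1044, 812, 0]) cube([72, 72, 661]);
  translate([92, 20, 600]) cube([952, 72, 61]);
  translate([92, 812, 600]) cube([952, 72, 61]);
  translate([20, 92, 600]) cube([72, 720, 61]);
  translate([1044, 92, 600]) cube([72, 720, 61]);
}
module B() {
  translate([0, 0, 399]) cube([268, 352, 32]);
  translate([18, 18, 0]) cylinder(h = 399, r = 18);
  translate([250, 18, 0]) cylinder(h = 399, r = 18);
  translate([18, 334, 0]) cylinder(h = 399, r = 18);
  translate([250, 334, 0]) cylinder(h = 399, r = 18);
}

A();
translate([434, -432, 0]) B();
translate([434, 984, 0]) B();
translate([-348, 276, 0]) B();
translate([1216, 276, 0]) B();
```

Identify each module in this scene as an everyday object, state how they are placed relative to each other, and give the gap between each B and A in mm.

Each stool's nearest face is 80 mm from the table's bounding box.

A is a table. B is a stool. Four stools sit around the table at the −y, +y, −x, +x sides. The gap between each stool and the table is 80 mm.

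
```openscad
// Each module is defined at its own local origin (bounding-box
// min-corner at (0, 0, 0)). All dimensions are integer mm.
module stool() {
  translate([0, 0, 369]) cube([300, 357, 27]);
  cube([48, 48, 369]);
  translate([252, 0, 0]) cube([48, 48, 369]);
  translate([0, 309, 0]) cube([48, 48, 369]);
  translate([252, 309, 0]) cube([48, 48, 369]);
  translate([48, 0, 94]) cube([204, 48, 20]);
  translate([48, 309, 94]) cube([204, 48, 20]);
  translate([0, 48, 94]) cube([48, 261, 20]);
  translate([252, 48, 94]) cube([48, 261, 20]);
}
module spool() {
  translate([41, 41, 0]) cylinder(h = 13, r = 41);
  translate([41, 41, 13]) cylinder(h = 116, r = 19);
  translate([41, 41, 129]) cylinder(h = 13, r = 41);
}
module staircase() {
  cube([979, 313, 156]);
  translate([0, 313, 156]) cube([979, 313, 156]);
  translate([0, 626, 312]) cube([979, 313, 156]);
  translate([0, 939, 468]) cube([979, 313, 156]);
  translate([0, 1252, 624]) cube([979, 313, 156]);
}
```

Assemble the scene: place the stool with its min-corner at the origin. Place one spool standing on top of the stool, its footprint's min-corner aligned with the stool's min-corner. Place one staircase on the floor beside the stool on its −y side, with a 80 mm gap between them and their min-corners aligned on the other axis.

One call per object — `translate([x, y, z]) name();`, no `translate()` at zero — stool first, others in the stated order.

stool();
translate([0, 0, 396]) spool();
translate([0, -1645, 0]) staircase();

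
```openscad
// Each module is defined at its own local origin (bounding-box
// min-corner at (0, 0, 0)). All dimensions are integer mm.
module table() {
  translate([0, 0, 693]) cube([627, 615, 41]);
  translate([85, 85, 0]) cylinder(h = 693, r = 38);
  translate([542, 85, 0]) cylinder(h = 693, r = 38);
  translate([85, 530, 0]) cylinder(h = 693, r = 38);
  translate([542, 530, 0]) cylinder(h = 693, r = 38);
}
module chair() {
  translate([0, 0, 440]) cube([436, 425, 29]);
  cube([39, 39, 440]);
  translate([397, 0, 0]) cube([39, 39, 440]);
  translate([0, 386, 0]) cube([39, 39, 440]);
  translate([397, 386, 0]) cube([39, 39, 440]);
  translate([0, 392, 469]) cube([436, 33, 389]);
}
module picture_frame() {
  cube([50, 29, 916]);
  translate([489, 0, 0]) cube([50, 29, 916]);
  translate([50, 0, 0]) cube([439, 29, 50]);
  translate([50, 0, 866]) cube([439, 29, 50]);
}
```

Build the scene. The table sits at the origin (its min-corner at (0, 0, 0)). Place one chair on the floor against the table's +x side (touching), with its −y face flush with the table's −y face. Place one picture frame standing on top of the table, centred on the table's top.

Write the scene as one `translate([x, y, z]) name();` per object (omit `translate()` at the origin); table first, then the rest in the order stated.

table();
translate([627, 0, 0]) chair();
translate([44, 293, 734]) picture_frame();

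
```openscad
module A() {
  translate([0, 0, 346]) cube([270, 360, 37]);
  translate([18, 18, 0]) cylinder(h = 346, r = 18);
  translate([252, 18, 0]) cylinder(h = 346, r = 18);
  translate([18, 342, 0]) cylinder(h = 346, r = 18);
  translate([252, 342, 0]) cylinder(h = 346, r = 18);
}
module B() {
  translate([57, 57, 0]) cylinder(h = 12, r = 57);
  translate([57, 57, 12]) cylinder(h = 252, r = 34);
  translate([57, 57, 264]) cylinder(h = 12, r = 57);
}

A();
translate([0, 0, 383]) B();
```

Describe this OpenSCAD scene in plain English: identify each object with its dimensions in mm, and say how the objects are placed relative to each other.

A is a four-legged stool. The seat is 270×360 mm, 37 mm thick, top at z = 383 mm. It stands on four round legs, each 36 mm in diameter, from z = 0 to the seat underside, each leg's axis is inset half a diameter from the nearest pair of seat edges (so the leg's bounding box is flush with the corner).

B is a spool: two coaxial disc flanges of radius 57 mm and thickness 12 mm, joined by a core cylinder of radius 34 mm and height 252 mm. The lower flange rests on z = 0 and the three cylinders share a vertical axis.

The spool is on top of the stool.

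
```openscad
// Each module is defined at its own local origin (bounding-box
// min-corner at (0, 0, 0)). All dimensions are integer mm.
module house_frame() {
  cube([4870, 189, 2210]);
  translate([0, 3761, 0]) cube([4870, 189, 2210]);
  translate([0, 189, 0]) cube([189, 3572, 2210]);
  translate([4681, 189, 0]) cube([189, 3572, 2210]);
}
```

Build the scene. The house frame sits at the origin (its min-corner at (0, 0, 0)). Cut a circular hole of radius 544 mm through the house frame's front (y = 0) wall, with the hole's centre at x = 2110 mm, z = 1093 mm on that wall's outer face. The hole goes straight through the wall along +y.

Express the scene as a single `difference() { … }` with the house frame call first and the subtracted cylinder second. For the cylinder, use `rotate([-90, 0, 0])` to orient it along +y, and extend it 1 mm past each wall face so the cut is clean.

difference() {
  house_frame();
  translate([2110, -1, 1093]) rotate([-90, 0, 0]) cylinder(h = 191, r = 544);
}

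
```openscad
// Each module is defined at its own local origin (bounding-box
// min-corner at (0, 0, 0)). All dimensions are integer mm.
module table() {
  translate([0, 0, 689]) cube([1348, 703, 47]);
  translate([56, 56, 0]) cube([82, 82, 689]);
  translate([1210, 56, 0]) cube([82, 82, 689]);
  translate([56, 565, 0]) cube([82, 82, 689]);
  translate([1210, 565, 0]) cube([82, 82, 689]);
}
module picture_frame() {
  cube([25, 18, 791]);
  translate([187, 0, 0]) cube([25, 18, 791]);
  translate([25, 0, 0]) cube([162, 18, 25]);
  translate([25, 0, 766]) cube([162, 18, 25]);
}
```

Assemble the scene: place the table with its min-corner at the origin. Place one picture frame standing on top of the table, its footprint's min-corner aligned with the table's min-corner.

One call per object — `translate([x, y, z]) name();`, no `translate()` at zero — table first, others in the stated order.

table();
translate([0, 0, 736]) picture_frame();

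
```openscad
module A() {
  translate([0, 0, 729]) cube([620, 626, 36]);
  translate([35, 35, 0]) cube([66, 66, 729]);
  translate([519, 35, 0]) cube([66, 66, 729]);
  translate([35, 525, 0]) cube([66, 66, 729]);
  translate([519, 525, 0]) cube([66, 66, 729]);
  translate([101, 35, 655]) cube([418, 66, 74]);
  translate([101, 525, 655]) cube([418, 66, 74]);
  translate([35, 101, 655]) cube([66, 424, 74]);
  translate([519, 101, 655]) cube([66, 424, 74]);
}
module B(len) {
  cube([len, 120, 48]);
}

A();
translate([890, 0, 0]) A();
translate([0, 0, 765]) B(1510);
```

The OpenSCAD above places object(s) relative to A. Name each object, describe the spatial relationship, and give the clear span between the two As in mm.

Second table starts at x = 890; first ends at x = 620; clear span = 890 − 620 = 270 mm.

A is a table. B is a beam. A beam spans the tops of two tables. The clear span between the two tables is 270 mm.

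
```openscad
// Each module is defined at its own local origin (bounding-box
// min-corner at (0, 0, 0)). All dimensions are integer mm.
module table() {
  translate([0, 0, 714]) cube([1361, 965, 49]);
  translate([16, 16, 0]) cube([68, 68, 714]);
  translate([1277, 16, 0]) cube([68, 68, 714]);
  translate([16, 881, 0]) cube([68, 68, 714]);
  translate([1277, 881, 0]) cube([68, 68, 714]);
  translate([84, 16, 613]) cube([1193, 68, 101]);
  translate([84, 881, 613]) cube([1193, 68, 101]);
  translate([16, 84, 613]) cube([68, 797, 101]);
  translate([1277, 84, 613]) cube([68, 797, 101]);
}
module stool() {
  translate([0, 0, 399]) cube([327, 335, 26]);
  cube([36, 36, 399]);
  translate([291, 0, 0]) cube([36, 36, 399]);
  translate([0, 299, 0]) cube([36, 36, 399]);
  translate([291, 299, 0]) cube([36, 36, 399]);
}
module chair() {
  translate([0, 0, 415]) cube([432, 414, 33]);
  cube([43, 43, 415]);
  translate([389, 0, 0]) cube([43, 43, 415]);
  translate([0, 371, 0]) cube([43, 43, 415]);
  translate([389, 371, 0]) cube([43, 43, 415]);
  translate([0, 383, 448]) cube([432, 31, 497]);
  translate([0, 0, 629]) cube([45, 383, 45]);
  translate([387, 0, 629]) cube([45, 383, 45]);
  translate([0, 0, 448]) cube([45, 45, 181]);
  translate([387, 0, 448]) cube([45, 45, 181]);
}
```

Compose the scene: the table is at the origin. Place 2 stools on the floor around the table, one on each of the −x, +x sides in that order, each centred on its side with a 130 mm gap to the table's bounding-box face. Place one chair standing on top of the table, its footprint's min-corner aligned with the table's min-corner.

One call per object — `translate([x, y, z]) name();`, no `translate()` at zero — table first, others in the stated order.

table();
translate([-457, 315, 0]) stool();
translate([1491, 315, 0]) stool();
translate([0, 0, 763]) chair();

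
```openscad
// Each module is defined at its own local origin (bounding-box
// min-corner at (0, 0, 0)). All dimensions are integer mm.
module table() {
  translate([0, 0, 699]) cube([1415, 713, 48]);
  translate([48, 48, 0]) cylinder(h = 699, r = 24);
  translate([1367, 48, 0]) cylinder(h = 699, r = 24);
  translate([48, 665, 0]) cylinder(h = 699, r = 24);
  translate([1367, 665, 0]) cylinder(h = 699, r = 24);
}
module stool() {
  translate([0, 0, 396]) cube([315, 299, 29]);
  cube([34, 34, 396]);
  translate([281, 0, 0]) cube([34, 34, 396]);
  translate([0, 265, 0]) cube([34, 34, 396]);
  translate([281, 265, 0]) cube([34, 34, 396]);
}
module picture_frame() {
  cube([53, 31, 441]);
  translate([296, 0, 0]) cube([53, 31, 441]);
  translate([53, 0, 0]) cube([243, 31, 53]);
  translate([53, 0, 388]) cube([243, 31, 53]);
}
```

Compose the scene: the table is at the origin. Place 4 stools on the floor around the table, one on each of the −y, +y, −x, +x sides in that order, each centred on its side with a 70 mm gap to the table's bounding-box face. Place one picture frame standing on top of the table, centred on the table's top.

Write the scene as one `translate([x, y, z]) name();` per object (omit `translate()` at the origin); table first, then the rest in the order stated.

table();
translate([550, -369, 0]) stool();
translate([550, 783, 0]) stool();
translate([-385, 207, 0]) stool();
translate([1485, 207, 0]) stool();
translate([533, 341, 747]) picture_frame();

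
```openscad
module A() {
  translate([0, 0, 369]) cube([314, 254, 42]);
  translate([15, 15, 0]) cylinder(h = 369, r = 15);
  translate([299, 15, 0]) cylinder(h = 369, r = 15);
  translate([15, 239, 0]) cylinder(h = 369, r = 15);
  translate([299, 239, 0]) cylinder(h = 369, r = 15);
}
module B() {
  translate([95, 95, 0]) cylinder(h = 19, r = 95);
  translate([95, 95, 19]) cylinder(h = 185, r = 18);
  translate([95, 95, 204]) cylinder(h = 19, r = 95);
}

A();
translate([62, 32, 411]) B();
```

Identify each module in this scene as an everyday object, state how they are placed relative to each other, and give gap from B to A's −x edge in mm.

The spool's min-x is at 62; the stool's min-x is 0; gap = 62 mm.

A is a stool. B is a spool. The spool is on top of the stool, centred. The gap from the spool to the stool's −x edge is 62 mm.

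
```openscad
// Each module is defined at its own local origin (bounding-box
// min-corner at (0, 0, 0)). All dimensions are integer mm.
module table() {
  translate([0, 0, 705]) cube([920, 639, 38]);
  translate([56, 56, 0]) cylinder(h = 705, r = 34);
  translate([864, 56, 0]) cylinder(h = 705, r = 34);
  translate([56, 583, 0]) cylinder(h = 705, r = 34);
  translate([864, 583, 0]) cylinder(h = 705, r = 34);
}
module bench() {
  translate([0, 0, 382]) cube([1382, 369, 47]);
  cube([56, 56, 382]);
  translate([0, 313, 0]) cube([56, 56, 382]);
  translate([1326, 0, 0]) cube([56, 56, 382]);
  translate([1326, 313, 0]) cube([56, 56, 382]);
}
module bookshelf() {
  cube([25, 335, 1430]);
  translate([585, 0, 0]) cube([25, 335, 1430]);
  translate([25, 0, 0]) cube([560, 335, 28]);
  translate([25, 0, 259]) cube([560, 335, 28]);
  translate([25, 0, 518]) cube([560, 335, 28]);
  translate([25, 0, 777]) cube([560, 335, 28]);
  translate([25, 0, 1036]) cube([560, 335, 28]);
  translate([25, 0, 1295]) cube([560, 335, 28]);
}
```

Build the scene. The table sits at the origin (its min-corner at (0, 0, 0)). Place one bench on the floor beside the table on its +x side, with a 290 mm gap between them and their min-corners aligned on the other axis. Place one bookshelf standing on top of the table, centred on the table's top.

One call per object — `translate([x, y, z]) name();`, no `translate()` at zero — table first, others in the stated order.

table();
translate([1210, 0, 0]) bench();
translate([155, 152, 743]) bookshelf();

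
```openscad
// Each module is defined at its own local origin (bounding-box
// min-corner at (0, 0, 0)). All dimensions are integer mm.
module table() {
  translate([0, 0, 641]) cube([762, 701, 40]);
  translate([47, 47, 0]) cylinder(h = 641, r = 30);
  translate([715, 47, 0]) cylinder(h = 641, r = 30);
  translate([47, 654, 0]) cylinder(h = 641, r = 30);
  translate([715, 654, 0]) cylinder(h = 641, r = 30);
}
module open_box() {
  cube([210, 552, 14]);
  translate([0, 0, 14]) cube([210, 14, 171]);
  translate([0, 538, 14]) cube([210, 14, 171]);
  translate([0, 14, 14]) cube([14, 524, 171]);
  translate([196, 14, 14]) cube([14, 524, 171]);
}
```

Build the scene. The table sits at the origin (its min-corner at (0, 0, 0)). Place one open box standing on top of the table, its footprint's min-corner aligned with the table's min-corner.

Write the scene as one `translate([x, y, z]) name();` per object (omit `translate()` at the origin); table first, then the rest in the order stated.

table();
translate([0, 0, 681]) open_box();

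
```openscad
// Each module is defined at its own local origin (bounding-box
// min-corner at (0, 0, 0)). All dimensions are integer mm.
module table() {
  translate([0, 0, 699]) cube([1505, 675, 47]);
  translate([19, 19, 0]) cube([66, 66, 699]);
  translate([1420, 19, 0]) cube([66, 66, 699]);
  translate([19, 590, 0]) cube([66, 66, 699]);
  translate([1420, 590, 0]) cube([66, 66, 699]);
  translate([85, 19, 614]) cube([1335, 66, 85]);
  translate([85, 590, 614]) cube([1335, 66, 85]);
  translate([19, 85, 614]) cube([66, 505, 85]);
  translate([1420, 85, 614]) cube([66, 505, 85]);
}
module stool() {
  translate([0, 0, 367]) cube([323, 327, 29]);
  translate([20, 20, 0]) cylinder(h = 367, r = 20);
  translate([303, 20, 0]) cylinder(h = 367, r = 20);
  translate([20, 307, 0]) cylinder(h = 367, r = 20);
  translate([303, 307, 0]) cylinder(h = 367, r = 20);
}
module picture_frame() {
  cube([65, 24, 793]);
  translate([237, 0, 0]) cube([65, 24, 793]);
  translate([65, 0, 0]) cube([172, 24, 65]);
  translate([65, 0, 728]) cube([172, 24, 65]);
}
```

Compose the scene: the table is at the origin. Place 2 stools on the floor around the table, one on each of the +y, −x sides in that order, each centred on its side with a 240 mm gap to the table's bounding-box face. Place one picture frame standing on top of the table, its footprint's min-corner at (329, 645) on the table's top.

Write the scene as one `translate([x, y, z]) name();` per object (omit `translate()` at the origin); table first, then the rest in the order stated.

table();
translate([591, 915, 0]) stool();
translate([-563, 174, 0]) stool();
translate([329, 645, 746]) picture_frame();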